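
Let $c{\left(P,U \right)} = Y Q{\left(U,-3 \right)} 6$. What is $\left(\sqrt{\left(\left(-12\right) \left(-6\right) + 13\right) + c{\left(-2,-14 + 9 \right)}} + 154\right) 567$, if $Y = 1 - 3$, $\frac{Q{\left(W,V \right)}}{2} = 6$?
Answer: $87318 + 567 i \sqrt{59} \approx 87318.0 + 4355.2 i$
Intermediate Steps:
$Q{\left(W,V \right)} = 12$ ($Q{\left(W,V \right)} = 2 \cdot 6 = 12$)
$Y = -2$ ($Y = 1 - 3 = -2$)
$c{\left(P,U \right)} = -144$ ($c{\left(P,U \right)} = \left(-2\right) 12 \cdot 6 = \left(-24\right) 6 = -144$)
$\left(\sqrt{\left(\left(-12\right) \left(-6\right) + 13\right) + c{\left(-2,-14 + 9 \right)}} + 154\right) 567 = \left(\sqrt{\left(\left(-12\right) \left(-6\right) + 13\right) - 144} + 154\right) 567 = \left(\sqrt{\left(72 + 13\right) - 144} + 154\right) 567 = \left(\sqrt{85 - 144} + 154\right) 567 = \left(\sqrt{-59} + 154\right) 567 = \left(i \sqrt{59} + 154\right) 567 = \left(154 + i \sqrt{59}\right) 567 = 87318 + 567 i \sqrt{59}$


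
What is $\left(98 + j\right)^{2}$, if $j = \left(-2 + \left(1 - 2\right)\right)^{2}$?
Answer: $11449$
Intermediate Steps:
$j = 9$ ($j = \left(-2 + \left(1 - 2\right)\right)^{2} = \left(-2 - 1\right)^{2} = \left(-3\right)^{2} = 9$)
$\left(98 + j\right)^{2} = \left(98 + 9\right)^{2} = 107^{2} = 11449$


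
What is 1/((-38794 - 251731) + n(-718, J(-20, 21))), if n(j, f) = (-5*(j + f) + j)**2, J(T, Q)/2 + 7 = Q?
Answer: 1/7173299 ≈ 1.3941e-7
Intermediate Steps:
J(T, Q) = -14 + 2*Q
n(j, f) = (-5*f - 4*j)**2 (n(j, f) = (-5*(f + j) + j)**2 = ((-5*f - 5*j) + j)**2 = (-5*f - 4*j)**2)
1/((-38794 - 251731) + n(-718, J(-20, 21))) = 1/((-38794 - 251731) + (4*(-718) + 5*(-14 + 2*21))**2) = 1/(-290525 + (-2872 + 5*(-14 + 42))**2) = 1/(-290525 + (-2872 + 5*28)**2) = 1/(-290525 + (-2872 + 140)**2) = 1/(-290525 + (-2732)**2) = 1/(-290525 + 7463824) = 1/7173299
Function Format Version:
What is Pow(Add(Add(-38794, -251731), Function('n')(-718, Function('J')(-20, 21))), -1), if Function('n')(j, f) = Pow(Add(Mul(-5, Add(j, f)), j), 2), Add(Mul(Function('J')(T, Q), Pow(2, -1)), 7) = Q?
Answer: Rational(1, 7173299) ≈ 1.3941e-7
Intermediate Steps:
Function('J')(T, Q) = Add(-14, Mul(2, Q))
Function('n')(j, f) = Pow(Add(Mul(-5, f), Mul(-4, j)), 2) (Function('n')(j, f) = Pow(Add(Mul(-5, Add(f, j)), j), 2) = Pow(Add(Add(Mul(-5, f), Mul(-5, j)), j), 2) = Pow(Add(Mul(-5, f), Mul(-4, j)), 2))
Pow(Add(Add(-38794, -251731), Function('n')(-718, Function('J')(-20, 21))), -1) = Pow(Add(Add(-38794, -251731), Pow(Add(Mul(4, -718), Mul(5, Add(-14, Mul(2, 21)))), 2)), -1) = Pow(Add(-290525, Pow(Add(-2872, Mul(5, Add(-14, 42))), 2)), -1) = Pow(Add(-290525, Pow(Add(-2872, Mul(5, 28)), 2)), -1) = Pow(Add(-290525, Pow(Add(-2872, 140), 2)), -1) = Pow(Add(-290525, Pow(-2732, 2)), -1) = Pow(Add(-290525, 7463824), -1) = Pow(7173299, -1) = Rational(1, 7173299)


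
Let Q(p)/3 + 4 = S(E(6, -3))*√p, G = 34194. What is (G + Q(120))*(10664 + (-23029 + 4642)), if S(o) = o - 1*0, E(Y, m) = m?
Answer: -263987586 + 139014*√30 ≈ -2.6323e+8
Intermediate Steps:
S(o) = o (S(o) = o + 0 = o)
Q(p) = -12 - 9*√p (Q(p) = -12 + 3*(-3*√p) = -12 - 9*√p)
(G + Q(120))*(10664 + (-23029 + 4642)) = (34194 + (-12 - 18*√30))*(10664 + (-23029 + 4642)) = (34194 + (-12 - 18*√30))*(10664 - 18387) = (34194 + (-12 - 18*√30))*(-7723) = (34182 - 18*√30)*(-7723) = -263987586 + 139014*√30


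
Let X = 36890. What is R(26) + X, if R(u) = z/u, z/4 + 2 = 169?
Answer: 479904/13 ≈ 36916.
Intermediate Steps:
z = 668 (z = -8 + 4*169 = -8 + 676 = 668)
R(u) = 668/u
R(26) + X = 668/26 + 36890 = 668*(1/26) + 36890 = 334/13 + 36890 = 479904/13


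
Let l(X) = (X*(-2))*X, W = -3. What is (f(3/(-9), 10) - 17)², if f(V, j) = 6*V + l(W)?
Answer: 1369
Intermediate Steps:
l(X) = -2*X² (l(X) = (-2*X)*X = -2*X²)
f(V, j) = -18 + 6*V (f(V, j) = 6*V - 2*(-3)² = 6*V - 2*9 = 6*V - 18 = -18 + 6*V)
(f(3/(-9), 10) - 17)² = ((-18 + 6*(3/(-9))) - 17)² = ((-18 + 6*(3*(-⅑))) - 17)² = ((-18 + 6*(-⅓)) - 17)² = ((-18 - 2) - 17)² = (-20 - 17)² = (-37)² = 1369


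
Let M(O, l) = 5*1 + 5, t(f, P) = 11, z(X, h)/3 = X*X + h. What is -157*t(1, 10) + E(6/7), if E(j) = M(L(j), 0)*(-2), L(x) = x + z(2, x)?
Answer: -1747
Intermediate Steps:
z(X, h) = 3*h + 3*X**2 (z(X, h) = 3*(X*X + h) = 3*(X**2 + h) = 3*(h + X**2) = 3*h + 3*X**2)
L(x) = 12 + 4*x (L(x) = x + (3*x + 3*2**2) = x + (3*x + 3*4) = x + (3*x + 12) = x + (12 + 3*x) = 12 + 4*x)
M(O, l) = 10 (M(O, l) = 5 + 5 = 10)
E(j) = -20 (E(j) = 10*(-2) = -20)
-157*t(1, 10) + E(6/7) = -157*11 - 20 = -1727 - 20 = -1747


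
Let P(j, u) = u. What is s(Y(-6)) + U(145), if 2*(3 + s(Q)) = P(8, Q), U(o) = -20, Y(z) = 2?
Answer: -22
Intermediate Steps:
s(Q) = -3 + Q/2
s(Y(-6)) + U(145) = (-3 + (1/2)*2) - 20 = (-3 + 1) - 20 = -2 - 20 = -22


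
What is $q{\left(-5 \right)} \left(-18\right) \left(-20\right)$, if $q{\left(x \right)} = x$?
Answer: $-1800$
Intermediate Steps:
$q{\left(-5 \right)} \left(-18\right) \left(-20\right) = \left(-5\right) \left(-18\right) \left(-20\right) = 90 \left(-20\right) = -1800$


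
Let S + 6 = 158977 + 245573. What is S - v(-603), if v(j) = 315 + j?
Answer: 404832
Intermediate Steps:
S = 404544 (S = -6 + (158977 + 245573) = -6 + 404550 = 404544)
S - v(-603) = 404544 - (315 - 603) = 404544 - 1*(-288) = 404544 + 288 = 404832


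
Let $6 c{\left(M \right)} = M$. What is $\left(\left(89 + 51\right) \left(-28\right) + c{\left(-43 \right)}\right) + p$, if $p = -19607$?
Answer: $- \frac{141205}{6} \approx -23534.0$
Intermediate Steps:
$c{\left(M \right)} = \frac{M}{6}$
$\left(\left(89 + 51\right) \left(-28\right) + c{\left(-43 \right)}\right) + p = \left(\left(89 + 51\right) \left(-28\right) + \frac{1}{6} \left(-43\right)\right) - 19607 = \left(140 \left(-28\right) - \frac{43}{6}\right) - 19607 = \left(-3920 - \frac{43}{6}\right) - 19607 = - \frac{23563}{6} - 19607 = - \frac{141205}{6}$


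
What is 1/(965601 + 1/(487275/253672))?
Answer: 487275/470513480947 ≈ 1.0356e-6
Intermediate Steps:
1/(965601 + 1/(487275/253672)) = 1/(965601 + 253672/487275) = 1/(470513480947/487275) = 487275/470513480947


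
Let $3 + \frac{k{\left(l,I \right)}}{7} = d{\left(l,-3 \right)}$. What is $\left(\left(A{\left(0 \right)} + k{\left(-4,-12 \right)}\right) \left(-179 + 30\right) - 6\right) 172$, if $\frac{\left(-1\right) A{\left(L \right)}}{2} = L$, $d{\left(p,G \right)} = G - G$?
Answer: $537156$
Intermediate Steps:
$d{\left(p,G \right)} = 0$
$A{\left(L \right)} = - 2 L$
$k{\left(l,I \right)} = -21$ ($k{\left(l,I \right)} = -21 + 7 \cdot 0 = -21 + 0 = -21$)
$\left(\left(A{\left(0 \right)} + k{\left(-4,-12 \right)}\right) \left(-179 + 30\right) - 6\right) 172 = \left(\left(\left(-2\right) 0 - 21\right) \left(-179 + 30\right) - 6\right) 172 = \left(\left(0 - 21\right) \left(-149\right) - 6\right) 172 = \left(\left(-21\right) \left(-149\right) - 6\right) 172 = \left(3129 - 6\right) 172 = 3123 \cdot 172 = 537156$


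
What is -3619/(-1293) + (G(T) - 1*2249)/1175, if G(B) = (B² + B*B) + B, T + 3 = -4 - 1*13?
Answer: 2352908/1519275 ≈ 1.5487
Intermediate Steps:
T = -20 (T = -3 + (-4 - 1*13) = -3 + (-4 - 13) = -3 - 17 = -20)
G(B) = B + 2*B² (G(B) = (B² + B²) + B = 2*B² + B = B + 2*B²)
-3619/(-1293) + (G(T) - 1*2249)/1175 = -3619/(-1293) + (-20*(1 + 2*(-20)) - 1*2249)/1175 = -3619*(-1/1293) + (-20*(1 - 40) - 2249)*(1/1175) = 3619/1293 + (-20*(-39) - 2249)*(1/1175) = 3619/1293 + (780 - 2249)*(1/1175) = 3619/1293 - 1469*1/1175 = 3619/1293 - 1469/1175 = 2352908/1519275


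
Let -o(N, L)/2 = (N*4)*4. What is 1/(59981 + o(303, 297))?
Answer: 1/50285 ≈ 1.9887e-5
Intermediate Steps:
o(N, L) = -32*N (o(N, L) = -2*N*4*4 = -2*4*N*4 = -32*N)
1/(59981 + o(303, 297)) = 1/(59981 - 32*303) = 1/(59981 - 9696) = 1/50285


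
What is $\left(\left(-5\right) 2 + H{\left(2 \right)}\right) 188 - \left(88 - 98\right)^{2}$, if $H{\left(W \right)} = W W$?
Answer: $-1228$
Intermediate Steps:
$H{\left(W \right)} = W^{2}$
$\left(\left(-5\right) 2 + H{\left(2 \right)}\right) 188 - \left(88 - 98\right)^{2} = \left(\left(-5\right) 2 + 2^{2}\right) 188 - \left(88 - 98\right)^{2} = \left(-10 + 4\right) 188 - \left(-10\right)^{2} = \left(-6\right) 188 - 100 = -1128 - 100 = -1228$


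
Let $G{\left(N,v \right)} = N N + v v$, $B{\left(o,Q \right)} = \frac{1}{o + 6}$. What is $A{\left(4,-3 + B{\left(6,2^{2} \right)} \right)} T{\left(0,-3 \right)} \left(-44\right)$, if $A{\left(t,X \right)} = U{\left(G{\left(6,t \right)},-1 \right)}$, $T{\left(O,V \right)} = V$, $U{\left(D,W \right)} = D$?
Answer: $6864$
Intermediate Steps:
$B{\left(o,Q \right)} = \frac{1}{6 + o}$
$G{\left(N,v \right)} = N^{2} + v^{2}$
$A{\left(t,X \right)} = 36 + t^{2}$ ($A{\left(t,X \right)} = 6^{2} + t^{2} = 36 + t^{2}$)
$A{\left(4,-3 + B{\left(6,2^{2} \right)} \right)} T{\left(0,-3 \right)} \left(-44\right) = \left(36 + 4^{2}\right) \left(-3\right) \left(-44\right) = \left(36 + 16\right) \left(-3\right) \left(-44\right) = 52 \left(-3\right) \left(-44\right) = \left(-156\right) \left(-44\right) = 6864$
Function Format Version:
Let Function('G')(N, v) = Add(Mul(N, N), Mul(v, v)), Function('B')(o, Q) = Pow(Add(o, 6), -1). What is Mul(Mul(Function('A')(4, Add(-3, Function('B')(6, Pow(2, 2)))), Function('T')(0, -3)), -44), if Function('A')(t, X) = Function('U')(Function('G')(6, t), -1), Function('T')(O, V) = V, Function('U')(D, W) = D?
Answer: 6864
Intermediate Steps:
Function('B')(o, Q) = Pow(Add(6, o), -1)
Function('G')(N, v) = Add(Pow(N, 2), Pow(v, 2))
Function('A')(t, X) = Add(36, Pow(t, 2)) (Function('A')(t, X) = Add(Pow(6, 2), Pow(t, 2)) = Add(36, Pow(t, 2)))
Mul(Mul(Function('A')(4, Add(-3, Function('B')(6, Pow(2, 2)))), Function('T')(0, -3)), -44) = Mul(Mul(Add(36, Pow(4, 2)), -3), -44) = Mul(Mul(Add(36, 16), -3), -44) = Mul(Mul(52, -3), -44) = Mul(-156, -44) = 6864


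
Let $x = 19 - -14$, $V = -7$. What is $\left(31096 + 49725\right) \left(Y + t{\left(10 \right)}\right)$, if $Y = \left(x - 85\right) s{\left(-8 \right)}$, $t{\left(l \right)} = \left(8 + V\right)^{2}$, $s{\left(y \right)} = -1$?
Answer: $4283513$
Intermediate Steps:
$x = 33$ ($x = 19 + 14 = 33$)
$t{\left(l \right)} = 1$ ($t{\left(l \right)} = \left(8 - 7\right)^{2} = 1^{2} = 1$)
$Y = 52$ ($Y = \left(33 - 85\right) \left(-1\right) = \left(-52\right) \left(-1\right) = 52$)
$\left(31096 + 49725\right) \left(Y + t{\left(10 \right)}\right) = \left(31096 + 49725\right) \left(52 + 1\right) = 80821 \cdot 53 = 4283513$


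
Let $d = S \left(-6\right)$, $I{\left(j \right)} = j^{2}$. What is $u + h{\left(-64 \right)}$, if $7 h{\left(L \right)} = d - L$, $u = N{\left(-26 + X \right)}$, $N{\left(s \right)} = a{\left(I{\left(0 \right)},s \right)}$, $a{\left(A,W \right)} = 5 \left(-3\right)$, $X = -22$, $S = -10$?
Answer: $\frac{19}{7} \approx 2.7143$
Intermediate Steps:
$d = 60$ ($d = \left(-10\right) \left(-6\right) = 60$)
$a{\left(A,W \right)} = -15$
$N{\left(s \right)} = -15$
$u = -15$
$h{\left(L \right)} = \frac{60}{7} - \frac{L}{7}$ ($h{\left(L \right)} = \frac{60 - L}{7} = \frac{60}{7} - \frac{L}{7}$)
$u + h{\left(-64 \right)} = -15 + \left(\frac{60}{7} - - \frac{64}{7}\right) = -15 + \left(\frac{60}{7} + \frac{64}{7}\right) = -15 + \frac{124}{7} = \frac{19}{7}$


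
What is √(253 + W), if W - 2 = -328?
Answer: I*√73 ≈ 8.544*I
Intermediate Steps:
W = -326 (W = 2 - 328 = -326)
√(253 + W) = √(253 - 326) = √(-73) = I*√73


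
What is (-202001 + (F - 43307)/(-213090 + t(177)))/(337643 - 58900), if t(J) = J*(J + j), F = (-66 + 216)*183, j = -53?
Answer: -38610859285/53279494506 ≈ -0.72468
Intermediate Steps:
F = 27450 (F = 150*183 = 27450)
t(J) = J*(-53 + J) (t(J) = J*(J - 53) = J*(-53 + J))
(-202001 + (F - 43307)/(-213090 + t(177)))/(337643 - 58900) = (-202001 + (27450 - 43307)/(-213090 + 177*(-53 + 177)))/(337643 - 58900) = (-202001 - 15857/(-213090 + 177*124))/278743 = (-202001 - 15857/(-213090 + 21948))*(1/278743) = (-202001 - 15857/(-191142))*(1/278743) = (-202001 - 15857*(-1/191142))*(1/278743) = (-202001 + 15857/191142)*(1/278743) = -38610859285/191142*1/278743 = -38610859285/53279494506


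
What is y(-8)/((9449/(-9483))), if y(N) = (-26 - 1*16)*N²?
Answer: 25490304/9449 ≈ 2697.7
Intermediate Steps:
y(N) = -42*N² (y(N) = (-26 - 16)*N² = -42*N²)
y(-8)/((9449/(-9483))) = (-42*(-8)²)/((9449/(-9483))) = (-42*64)/((9449*(-1/9483))) = -2688/(-9449/9483) = -2688*(-9483/9449) = 25490304/9449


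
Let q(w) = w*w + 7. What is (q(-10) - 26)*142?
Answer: 11502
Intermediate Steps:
q(w) = 7 + w² (q(w) = w² + 7 = 7 + w²)
(q(-10) - 26)*142 = ((7 + (-10)²) - 26)*142 = ((7 + 100) - 26)*142 = (107 - 26)*142 = 81*142 = 11502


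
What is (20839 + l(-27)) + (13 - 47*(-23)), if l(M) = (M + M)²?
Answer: 24849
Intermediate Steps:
l(M) = 4*M² (l(M) = (2*M)² = 4*M²)
(20839 + l(-27)) + (13 - 47*(-23)) = (20839 + 4*(-27)²) + (13 - 47*(-23)) = (20839 + 4*729) + (13 + 1081) = (20839 + 2916) + 1094 = 23755 + 1094 = 24849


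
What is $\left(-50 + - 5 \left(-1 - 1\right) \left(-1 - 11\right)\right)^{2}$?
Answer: $28900$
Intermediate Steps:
$\left(-50 + - 5 \left(-1 - 1\right) \left(-1 - 11\right)\right)^{2} = \left(-50 + \left(-5\right) \left(-2\right) \left(-12\right)\right)^{2} = \left(-50 + 10 \left(-12\right)\right)^{2} = \left(-50 - 120\right)^{2} = \left(-170\right)^{2} = 28900$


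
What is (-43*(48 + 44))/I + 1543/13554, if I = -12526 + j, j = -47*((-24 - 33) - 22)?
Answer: 67218083/119451402 ≈ 0.56272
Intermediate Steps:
j = 3713 (j = -47*(-57 - 22) = -47*(-79) = 3713)
I = -8813 (I = -12526 + 3713 = -8813)
(-43*(48 + 44))/I + 1543/13554 = -43*(48 + 44)/(-8813) + 1543/13554 = -43*92*(-1/8813) + 1543*(1/13554) = -3956*(-1/8813) + 1543/13554 = 3956/8813 + 1543/13554 = 67218083/119451402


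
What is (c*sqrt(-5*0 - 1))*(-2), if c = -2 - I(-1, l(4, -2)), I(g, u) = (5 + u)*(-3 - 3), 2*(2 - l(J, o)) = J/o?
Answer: -92*I ≈ -92.0*I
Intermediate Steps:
l(J, o) = 2 - J/(2*o)
I(g, u) = -30 - 6*u (I(g, u) = (5 + u)*(-6) = -30 - 6*u)
c = 46 (c = -2 - (-30 - 6*(2 - 1/2*4/(-2))) = -2 - (-30 - 6*(2 - 1/2*4*(-1/2))) = -2 - (-30 - 6*(2 + 1)) = -2 - (-30 - 6*3) = -2 - (-30 - 18) = -2 - 1*(-48) = -2 + 48 = 46)
(c*sqrt(-5*0 - 1))*(-2) = (46*sqrt(-5*0 - 1))*(-2) = (46*sqrt(0 - 1))*(-2) = (46*sqrt(-1))*(-2) = (46*I)*(-2) = -92*I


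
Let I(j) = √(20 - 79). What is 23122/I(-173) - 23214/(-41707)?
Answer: 23214/41707 - 23122*I*√59/59 ≈ 0.5566 - 3010.2*I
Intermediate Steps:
I(j) = I*√59 (I(j) = √(-59) = I*√59)
23122/I(-173) - 23214/(-41707) = 23122/((I*√59)) - 23214/(-41707) = 23122*(-I*√59/59) - 23214*(-1/41707) = -23122*I*√59/59 + 23214/41707 = 23214/41707 - 23122*I*√59/59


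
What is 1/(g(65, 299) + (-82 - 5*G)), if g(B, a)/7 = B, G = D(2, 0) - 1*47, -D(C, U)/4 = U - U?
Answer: 1/608 ≈ 0.0016447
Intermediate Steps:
D(C, U) = 0 (D(C, U) = -4*(U - U) = -4*0 = 0)
G = -47 (G = 0 - 1*47 = 0 - 47 = -47)
g(B, a) = 7*B
1/(g(65, 299) + (-82 - 5*G)) = 1/(7*65 + (-82 - 5*(-47))) = 1/(455 + (-82 + 235)) = 1/(455 + 153) = 1/608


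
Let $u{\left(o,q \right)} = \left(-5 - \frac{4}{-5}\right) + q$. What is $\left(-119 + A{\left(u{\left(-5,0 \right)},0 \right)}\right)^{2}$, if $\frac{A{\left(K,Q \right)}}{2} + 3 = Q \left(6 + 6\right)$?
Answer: $15625$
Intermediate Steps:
$u{\left(o,q \right)} = - \frac{21}{5} + q$ ($u{\left(o,q \right)} = \left(-5 - 4 \left(- \frac{1}{5}\right)\right) + q = \left(-5 - - \frac{4}{5}\right) + q = \left(-5 + \frac{4}{5}\right) + q = - \frac{21}{5} + q$)
$A{\left(K,Q \right)} = -6 + 24 Q$ ($A{\left(K,Q \right)} = -6 + 2 Q \left(6 + 6\right) = -6 + 2 Q 12 = -6 + 2 \cdot 12 Q = -6 + 24 Q$)
$\left(-119 + A{\left(u{\left(-5,0 \right)},0 \right)}\right)^{2} = \left(-119 + \left(-6 + 24 \cdot 0\right)\right)^{2} = \left(-119 + \left(-6 + 0\right)\right)^{2} = \left(-119 - 6\right)^{2} = \left(-125\right)^{2} = 15625$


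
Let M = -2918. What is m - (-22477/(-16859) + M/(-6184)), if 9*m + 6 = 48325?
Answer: 2517927319447/469152252 ≈ 5367.0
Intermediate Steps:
m = 48319/9 (m = -⅔ + (⅑)*48325 = -⅔ + 48325/9 = 48319/9 ≈ 5368.8)
m - (-22477/(-16859) + M/(-6184)) = 48319/9 - (-22477/(-16859) - 2918/(-6184)) = 48319/9 - (-22477*(-1/16859) - 2918*(-1/6184)) = 48319/9 - (22477/16859 + 1459/3092) = 48319/9 - 1*94096165/52128028 = 48319/9 - 94096165/52128028 = 2517927319447/469152252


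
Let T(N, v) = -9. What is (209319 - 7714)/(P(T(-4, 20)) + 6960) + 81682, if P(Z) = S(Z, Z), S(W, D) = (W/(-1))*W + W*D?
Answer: 113741665/1392 ≈ 81711.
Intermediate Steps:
S(W, D) = -W² + D*W (S(W, D) = (W*(-1))*W + D*W = (-W)*W + D*W = -W² + D*W)
P(Z) = 0 (P(Z) = Z*(Z - Z) = Z*0 = 0)
(209319 - 7714)/(P(T(-4, 20)) + 6960) + 81682 = (209319 - 7714)/(0 + 6960) + 81682 = 201605/6960 + 81682 = 201605*(1/6960) + 81682 = 40321/1392 + 81682 = 113741665/1392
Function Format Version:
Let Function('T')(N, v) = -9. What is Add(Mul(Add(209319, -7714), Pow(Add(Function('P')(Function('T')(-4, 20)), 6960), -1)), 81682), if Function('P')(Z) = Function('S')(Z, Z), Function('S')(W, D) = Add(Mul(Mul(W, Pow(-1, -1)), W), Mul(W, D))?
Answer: Rational(113741665, 1392) ≈ 81711.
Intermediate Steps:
Function('S')(W, D) = Add(Mul(-1, Pow(W, 2)), Mul(D, W)) (Function('S')(W, D) = Add(Mul(Mul(W, -1), W), Mul(D, W)) = Add(Mul(Mul(-1, W), W), Mul(D, W)) = Add(Mul(-1, Pow(W, 2)), Mul(D, W)))
Function('P')(Z) = 0 (Function('P')(Z) = Mul(Z, Add(Z, Mul(-1, Z))) = Mul(Z, 0) = 0)
Add(Mul(Add(209319, -7714), Pow(Add(Function('P')(Function('T')(-4, 20)), 6960), -1)), 81682) = Add(Mul(Add(209319, -7714), Pow(Add(0, 6960), -1)), 81682) = Add(Mul(201605, Pow(6960, -1)), 81682) = Add(Mul(201605, Rational(1, 6960)), 81682) = Add(Rational(40321, 1392), 81682) = Rational(113741665, 1392)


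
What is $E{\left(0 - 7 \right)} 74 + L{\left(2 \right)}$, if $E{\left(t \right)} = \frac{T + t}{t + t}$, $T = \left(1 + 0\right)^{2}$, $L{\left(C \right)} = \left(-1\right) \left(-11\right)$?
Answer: $\frac{299}{7} \approx 42.714$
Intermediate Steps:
$L{\left(C \right)} = 11$
$T = 1$ ($T = 1^{2} = 1$)
$E{\left(t \right)} = \frac{1 + t}{2 t}$ ($E{\left(t \right)} = \frac{1 + t}{t + t} = \frac{1 + t}{2 t}$)
$E{\left(0 - 7 \right)} 74 + L{\left(2 \right)} = \frac{1 + \left(0 - 7\right)}{2 \left(0 - 7\right)} 74 + 11 = \frac{1 - 7}{2 \left(-7\right)} 74 + 11 = \frac{1}{2} \left(- \frac{1}{7}\right) \left(-6\right) 74 + 11 = \frac{3}{7} \cdot 74 + 11 = \frac{222}{7} + 11 = \frac{299}{7}$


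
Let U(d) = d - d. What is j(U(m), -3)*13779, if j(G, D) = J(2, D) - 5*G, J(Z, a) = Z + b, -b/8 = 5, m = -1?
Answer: -523602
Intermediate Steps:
b = -40 (b = -8*5 = -40)
J(Z, a) = -40 + Z (J(Z, a) = Z - 40 = -40 + Z)
U(d) = 0
j(G, D) = -38 - 5*G (j(G, D) = (-40 + 2) - 5*G = -38 - 5*G)
j(U(m), -3)*13779 = (-38 - 5*0)*13779 = (-38 + 0)*13779 = -38*13779 = -523602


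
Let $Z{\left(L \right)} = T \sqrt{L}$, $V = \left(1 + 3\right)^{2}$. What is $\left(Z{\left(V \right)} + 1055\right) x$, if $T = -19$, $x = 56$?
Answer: $54824$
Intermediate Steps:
$V = 16$ ($V = 4^{2} = 16$)
$Z{\left(L \right)} = - 19 \sqrt{L}$
$\left(Z{\left(V \right)} + 1055\right) x = \left(- 19 \sqrt{16} + 1055\right) 56 = \left(\left(-19\right) 4 + 1055\right) 56 = \left(-76 + 1055\right) 56 = 979 \cdot 56 = 54824$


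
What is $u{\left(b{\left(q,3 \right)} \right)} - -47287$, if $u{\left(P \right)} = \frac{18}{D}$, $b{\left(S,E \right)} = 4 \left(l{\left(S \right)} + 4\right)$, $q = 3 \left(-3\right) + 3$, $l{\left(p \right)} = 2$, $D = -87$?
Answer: $\frac{1371317}{29} \approx 47287.0$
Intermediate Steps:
$q = -6$ ($q = -9 + 3 = -6$)
$b{\left(S,E \right)} = 24$ ($b{\left(S,E \right)} = 4 \left(2 + 4\right) = 4 \cdot 6 = 24$)
$u{\left(P \right)} = - \frac{6}{29}$ ($u{\left(P \right)} = \frac{18}{-87} = 18 \left(- \frac{1}{87}\right) = - \frac{6}{29}$)
$u{\left(b{\left(q,3 \right)} \right)} - -47287 = - \frac{6}{29} - -47287 = - \frac{6}{29} + 47287 = \frac{1371317}{29}$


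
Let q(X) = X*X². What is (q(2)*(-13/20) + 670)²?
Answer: 11048976/25 ≈ 4.4196e+5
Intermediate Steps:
q(X) = X³
(q(2)*(-13/20) + 670)² = (2³*(-13/20) + 670)² = (8*(-13*1/20) + 670)² = (8*(-13/20) + 670)² = (-26/5 + 670)² = (3324/5)² = 11048976/25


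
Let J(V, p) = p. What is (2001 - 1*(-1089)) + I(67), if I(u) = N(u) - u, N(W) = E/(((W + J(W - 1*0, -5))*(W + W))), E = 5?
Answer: 25115089/8308 ≈ 3023.0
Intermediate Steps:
N(W) = 5/(2*W*(-5 + W)) (N(W) = 5/(((W - 5)*(W + W))) = 5/(((-5 + W)*(2*W))) = 5/((2*W*(-5 + W))) = 5*(1/(2*W*(-5 + W))) = 5/(2*W*(-5 + W)))
I(u) = -u + 5/(2*u*(-5 + u)) (I(u) = 5/(2*u*(-5 + u)) - u = -u + 5/(2*u*(-5 + u)))
(2001 - 1*(-1089)) + I(67) = (2001 - 1*(-1089)) + (-1*67 + (5/2)/(67*(-5 + 67))) = (2001 + 1089) + (-67 + (5/2)*(1/67)/62) = 3090 + (-67 + (5/2)*(1/67)*(1/62)) = 3090 + (-67 + 5/8308) = 3090 - 556631/8308 = 25115089/8308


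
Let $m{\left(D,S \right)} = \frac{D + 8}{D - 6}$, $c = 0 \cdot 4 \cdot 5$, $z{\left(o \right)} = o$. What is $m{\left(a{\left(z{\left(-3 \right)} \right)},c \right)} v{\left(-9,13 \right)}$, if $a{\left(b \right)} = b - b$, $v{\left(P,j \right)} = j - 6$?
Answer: $- \frac{28}{3} \approx -9.3333$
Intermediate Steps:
$v{\left(P,j \right)} = -6 + j$ ($v{\left(P,j \right)} = j - 6 = -6 + j$)
$a{\left(b \right)} = 0$
$c = 0$ ($c = 0 \cdot 5 = 0$)
$m{\left(D,S \right)} = \frac{8 + D}{-6 + D}$
$m{\left(a{\left(z{\left(-3 \right)} \right)},c \right)} v{\left(-9,13 \right)} = \frac{8 + 0}{-6 + 0} \left(-6 + 13\right) = \frac{1}{-6} \cdot 8 \cdot 7 = \left(- \frac{1}{6}\right) 8 \cdot 7 = \left(- \frac{4}{3}\right) 7 = - \frac{28}{3}$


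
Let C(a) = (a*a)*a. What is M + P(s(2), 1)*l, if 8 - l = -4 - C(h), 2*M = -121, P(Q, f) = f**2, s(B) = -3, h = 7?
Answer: 589/2 ≈ 294.50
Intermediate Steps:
C(a) = a**3 (C(a) = a**2*a = a**3)
M = -121/2 (M = (1/2)*(-121) = -121/2 ≈ -60.500)
l = 355 (l = 8 - (-4 - 1*7**3) = 8 - (-4 - 1*343) = 8 - (-4 - 343) = 8 - 1*(-347) = 8 + 347 = 355)
M + P(s(2), 1)*l = -121/2 + 1**2*355 = -121/2 + 1*355 = -121/2 + 355 = 589/2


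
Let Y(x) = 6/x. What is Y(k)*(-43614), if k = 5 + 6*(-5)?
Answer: 261684/25 ≈ 10467.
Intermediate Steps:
k = -25 (k = 5 - 30 = -25)
Y(k)*(-43614) = (6/(-25))*(-43614) = (6*(-1/25))*(-43614) = -6/25*(-43614) = 261684/25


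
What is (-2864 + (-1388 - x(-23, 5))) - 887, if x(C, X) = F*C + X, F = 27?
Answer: -4523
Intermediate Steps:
x(C, X) = X + 27*C (x(C, X) = 27*C + X = X + 27*C)
(-2864 + (-1388 - x(-23, 5))) - 887 = (-2864 + (-1388 - (5 + 27*(-23)))) - 887 = (-2864 + (-1388 - (5 - 621))) - 887 = (-2864 + (-1388 - 1*(-616))) - 887 = (-2864 + (-1388 + 616)) - 887 = (-2864 - 772) - 887 = -3636 - 887 = -4523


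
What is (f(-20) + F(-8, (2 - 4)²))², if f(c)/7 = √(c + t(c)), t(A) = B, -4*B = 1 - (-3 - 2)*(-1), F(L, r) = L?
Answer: (8 - 7*I*√19)² ≈ -867.0 - 488.2*I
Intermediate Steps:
B = 1 (B = -(1 - (-3 - 2)*(-1))/4 = -(1 - (-5)*(-1))/4 = -(1 - 1*5)/4 = -(1 - 5)/4 = -¼*(-4) = 1)
t(A) = 1
f(c) = 7*√(1 + c) (f(c) = 7*√(c + 1) = 7*√(1 + c))
(f(-20) + F(-8, (2 - 4)²))² = (7*√(1 - 20) - 8)² = (7*√(-19) - 8)² = (7*(I*√19) - 8)² = (7*I*√19 - 8)² = (-8 + 7*I*√19)²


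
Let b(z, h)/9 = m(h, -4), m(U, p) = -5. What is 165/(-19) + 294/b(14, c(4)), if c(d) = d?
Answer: -4337/285 ≈ -15.218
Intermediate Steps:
b(z, h) = -45 (b(z, h) = 9*(-5) = -45)
165/(-19) + 294/b(14, c(4)) = 165/(-19) + 294/(-45) = 165*(-1/19) + 294*(-1/45) = -165/19 - 98/15 = -4337/285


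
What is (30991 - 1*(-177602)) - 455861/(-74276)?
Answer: 15493909529/74276 ≈ 2.0860e+5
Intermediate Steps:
(30991 - 1*(-177602)) - 455861/(-74276) = (30991 + 177602) - 455861*(-1/74276) = 208593 + 455861/74276 = 15493909529/74276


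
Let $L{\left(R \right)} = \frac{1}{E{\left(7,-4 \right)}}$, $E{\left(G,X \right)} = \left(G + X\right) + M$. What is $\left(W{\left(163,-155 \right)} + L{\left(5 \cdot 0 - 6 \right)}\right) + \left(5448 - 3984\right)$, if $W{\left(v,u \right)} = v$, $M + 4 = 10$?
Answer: $\frac{14644}{9} \approx 1627.1$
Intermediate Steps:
$M = 6$ ($M = -4 + 10 = 6$)
$E{\left(G,X \right)} = 6 + G + X$ ($E{\left(G,X \right)} = \left(G + X\right) + 6 = 6 + G + X$)
$L{\left(R \right)} = \frac{1}{9}$ ($L{\left(R \right)} = \frac{1}{6 + 7 - 4} = \frac{1}{9}$)
$\left(W{\left(163,-155 \right)} + L{\left(5 \cdot 0 - 6 \right)}\right) + \left(5448 - 3984\right) = \left(163 + \frac{1}{9}\right) + \left(5448 - 3984\right) = \frac{1468}{9} + 1464 = \frac{14644}{9}$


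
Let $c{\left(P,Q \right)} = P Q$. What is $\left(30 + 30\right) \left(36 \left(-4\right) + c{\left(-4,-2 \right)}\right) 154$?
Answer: $-1256640$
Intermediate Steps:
$\left(30 + 30\right) \left(36 \left(-4\right) + c{\left(-4,-2 \right)}\right) 154 = \left(30 + 30\right) \left(36 \left(-4\right) - -8\right) 154 = 60 \left(-144 + 8\right) 154 = 60 \left(-136\right) 154 = \left(-8160\right) 154 = -1256640$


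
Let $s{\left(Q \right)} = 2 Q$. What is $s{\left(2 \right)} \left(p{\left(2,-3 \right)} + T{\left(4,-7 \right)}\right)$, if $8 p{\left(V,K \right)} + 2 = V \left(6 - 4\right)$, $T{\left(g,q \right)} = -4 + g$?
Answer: $1$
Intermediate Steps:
$p{\left(V,K \right)} = - \frac{1}{4} + \frac{V}{4}$ ($p{\left(V,K \right)} = - \frac{1}{4} + \frac{V \left(6 - 4\right)}{8} = - \frac{1}{4} + \frac{V 2}{8} = - \frac{1}{4} + \frac{2 V}{8} = - \frac{1}{4} + \frac{V}{4}$)
$s{\left(2 \right)} \left(p{\left(2,-3 \right)} + T{\left(4,-7 \right)}\right) = 2 \cdot 2 \left(\left(- \frac{1}{4} + \frac{1}{4} \cdot 2\right) + \left(-4 + 4\right)\right) = 4 \left(\left(- \frac{1}{4} + \frac{1}{2}\right) + 0\right) = 4 \left(\frac{1}{4} + 0\right) = 4 \cdot \frac{1}{4} = 1$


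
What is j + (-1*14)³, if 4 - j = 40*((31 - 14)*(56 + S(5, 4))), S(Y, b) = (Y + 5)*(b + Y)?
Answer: -102020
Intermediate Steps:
S(Y, b) = (5 + Y)*(Y + b)
j = -99276 (j = 4 - 40*(31 - 14)*(56 + (5² + 5*5 + 5*4 + 5*4)) = 4 - 40*17*(56 + (25 + 25 + 20 + 20)) = 4 - 40*17*(56 + 90) = 4 - 40*17*146 = 4 - 40*2482 = 4 - 1*99280 = 4 - 99280 = -99276)
j + (-1*14)³ = -99276 + (-1*14)³ = -99276 + (-14)³ = -99276 - 2744 = -102020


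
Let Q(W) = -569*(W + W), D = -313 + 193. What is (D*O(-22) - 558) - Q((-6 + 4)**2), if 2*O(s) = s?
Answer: 5314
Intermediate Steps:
O(s) = s/2
D = -120
Q(W) = -1138*W
(D*O(-22) - 558) - Q((-6 + 4)**2) = (-60*(-22) - 558) - (-1138)*(-6 + 4)**2 = (-120*(-11) - 558) - (-1138)*(-2)**2 = (1320 - 558) - (-1138)*4 = 762 - 1*(-4552) = 762 + 4552 = 5314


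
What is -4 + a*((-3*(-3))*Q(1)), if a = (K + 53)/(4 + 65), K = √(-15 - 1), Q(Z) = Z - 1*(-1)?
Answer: 226/23 + 24*I/23 ≈ 9.8261 + 1.0435*I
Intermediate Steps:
Q(Z) = 1 + Z (Q(Z) = Z + 1 = 1 + Z)
K = 4*I (K = √(-16) = 4*I ≈ 4.0*I)
a = 53/69 + 4*I/69 (a = (4*I + 53)/(4 + 65) = (53 + 4*I)/69 = (53 + 4*I)*(1/69) = 53/69 + 4*I/69 ≈ 0.76812 + 0.057971*I)
-4 + a*((-3*(-3))*Q(1)) = -4 + (53/69 + 4*I/69)*((-3*(-3))*(1 + 1)) = -4 + (53/69 + 4*I/69)*(9*2) = -4 + (53/69 + 4*I/69)*18 = -4 + (318/23 + 24*I/23) = 226/23 + 24*I/23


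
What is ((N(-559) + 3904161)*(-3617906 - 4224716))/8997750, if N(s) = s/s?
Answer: -15309433396382/4498875 ≈ -3.4029e+6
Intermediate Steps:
N(s) = 1
((N(-559) + 3904161)*(-3617906 - 4224716))/8997750 = ((1 + 3904161)*(-3617906 - 4224716))/8997750 = (3904162*(-7842622))*(1/8997750) = -30618866792764*1/8997750 = -15309433396382/4498875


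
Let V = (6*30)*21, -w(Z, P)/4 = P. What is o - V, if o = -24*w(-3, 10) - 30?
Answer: -2850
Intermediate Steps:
w(Z, P) = -4*P
V = 3780 (V = 180*21 = 3780)
o = 930 (o = -(-96)*10 - 30 = -24*(-40) - 30 = 960 - 30 = 930)
o - V = 930 - 1*3780 = 930 - 3780 = -2850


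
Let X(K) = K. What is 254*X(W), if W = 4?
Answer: 1016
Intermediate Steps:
254*X(W) = 254*4 = 1016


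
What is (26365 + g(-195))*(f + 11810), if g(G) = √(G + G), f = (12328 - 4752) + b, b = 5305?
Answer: 650978215 + 24691*I*√390 ≈ 6.5098e+8 + 4.8761e+5*I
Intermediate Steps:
f = 12881 (f = (12328 - 4752) + 5305 = 7576 + 5305 = 12881)
g(G) = √2*√G (g(G) = √(2*G) = √2*√G)
(26365 + g(-195))*(f + 11810) = (26365 + √2*√(-195))*(12881 + 11810) = (26365 + √2*(I*√195))*24691 = (26365 + I*√390)*24691 = 650978215 + 24691*I*√390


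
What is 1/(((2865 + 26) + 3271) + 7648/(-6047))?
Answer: 6047/37253966 ≈ 0.00016232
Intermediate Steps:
1/(((2865 + 26) + 3271) + 7648/(-6047)) = 1/((2891 + 3271) + 7648*(-1/6047)) = 1/(6162 - 7648/6047) = 1/(37253966/6047) = 6047/37253966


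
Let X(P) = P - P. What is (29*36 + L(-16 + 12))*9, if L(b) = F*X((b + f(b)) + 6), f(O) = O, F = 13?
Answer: 9396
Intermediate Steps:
X(P) = 0
L(b) = 0 (L(b) = 13*0 = 0)
(29*36 + L(-16 + 12))*9 = (29*36 + 0)*9 = (1044 + 0)*9 = 1044*9 = 9396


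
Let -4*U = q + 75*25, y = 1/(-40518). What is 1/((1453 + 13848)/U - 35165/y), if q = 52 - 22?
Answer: 1905/2714273409146 ≈ 7.0185e-10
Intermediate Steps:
q = 30
y = -1/40518 ≈ -2.4680e-5
U = -1905/4 (U = -(30 + 75*25)/4 = -(30 + 1875)/4 = -¼*1905 = -1905/4 ≈ -476.25)
1/((1453 + 13848)/U - 35165/y) = 1/((1453 + 13848)/(-1905/4) - 35165/(-1/40518)) = 1/(15301*(-4/1905) - 35165*(-40518)) = 1/(-61204/1905 + 1424815470) = 1/(2714273409146/1905) = 1905/2714273409146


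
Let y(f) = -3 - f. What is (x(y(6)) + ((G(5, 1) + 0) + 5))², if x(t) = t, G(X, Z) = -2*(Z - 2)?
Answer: 4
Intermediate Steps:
G(X, Z) = 4 - 2*Z (G(X, Z) = -2*(-2 + Z) = 4 - 2*Z)
(x(y(6)) + ((G(5, 1) + 0) + 5))² = ((-3 - 1*6) + (((4 - 2*1) + 0) + 5))² = ((-3 - 6) + (((4 - 2) + 0) + 5))² = (-9 + ((2 + 0) + 5))² = (-9 + (2 + 5))² = (-9 + 7)² = (-2)² = 4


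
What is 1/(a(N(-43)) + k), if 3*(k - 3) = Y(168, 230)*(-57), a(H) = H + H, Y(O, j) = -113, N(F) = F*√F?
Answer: 25/57448 + I*√43/57448 ≈ 0.00043518 + 0.00011415*I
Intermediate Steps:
N(F) = F^(3/2)
a(H) = 2*H
k = 2150 (k = 3 + (-113*(-57))/3 = 3 + (⅓)*6441 = 3 + 2147 = 2150)
1/(a(N(-43)) + k) = 1/(2*(-43)^(3/2) + 2150) = 1/(2*(-43*I*√43) + 2150) = 1/(-86*I*√43 + 2150) = 1/(2150 - 86*I*√43)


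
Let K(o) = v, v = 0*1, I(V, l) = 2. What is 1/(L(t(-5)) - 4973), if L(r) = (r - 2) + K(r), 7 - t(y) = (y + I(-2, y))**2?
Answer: -1/4977 ≈ -0.00020092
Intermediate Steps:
v = 0
K(o) = 0
t(y) = 7 - (2 + y)**2 (t(y) = 7 - (y + 2)**2 = 7 - (2 + y)**2)
L(r) = -2 + r (L(r) = (r - 2) + 0 = (-2 + r) + 0 = -2 + r)
1/(L(t(-5)) - 4973) = 1/((-2 + (7 - (2 - 5)**2)) - 4973) = 1/((-2 + (7 - 1*(-3)**2)) - 4973) = 1/((-2 + (7 - 1*9)) - 4973) = 1/((-2 + (7 - 9)) - 4973) = 1/((-2 - 2) - 4973) = 1/(-4 - 4973) = 1/(-4977) = -1/4977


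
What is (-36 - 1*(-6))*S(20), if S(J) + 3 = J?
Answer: -510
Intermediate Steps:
S(J) = -3 + J
(-36 - 1*(-6))*S(20) = (-36 - 1*(-6))*(-3 + 20) = (-36 + 6)*17 = -30*17 = -510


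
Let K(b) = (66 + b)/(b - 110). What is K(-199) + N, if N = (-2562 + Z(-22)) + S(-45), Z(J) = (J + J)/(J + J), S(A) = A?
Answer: -805121/309 ≈ -2605.6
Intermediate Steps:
Z(J) = 1 (Z(J) = (2*J)/((2*J)) = (2*J)*(1/(2*J)) = 1)
K(b) = (66 + b)/(-110 + b)
N = -2606 (N = (-2562 + 1) - 45 = -2561 - 45 = -2606)
K(-199) + N = (66 - 199)/(-110 - 199) - 2606 = -133/(-309) - 2606 = -1/309*(-133) - 2606 = 133/309 - 2606 = -805121/309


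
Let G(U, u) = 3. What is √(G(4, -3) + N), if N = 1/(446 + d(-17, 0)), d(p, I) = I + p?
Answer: 2*√138138/429 ≈ 1.7327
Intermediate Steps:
N = 1/429 (N = 1/(446 + (0 - 17)) = 1/(446 - 17) = 1/429 ≈ 0.0023310)
√(G(4, -3) + N) = √(3 + 1/429) = √(1288/429) = 2*√138138/429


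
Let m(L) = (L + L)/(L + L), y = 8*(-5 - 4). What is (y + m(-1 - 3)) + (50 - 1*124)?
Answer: -145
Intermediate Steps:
y = -72 (y = 8*(-9) = -72)
m(L) = 1 (m(L) = (2*L)/((2*L)) = (2*L)*(1/(2*L)) = 1)
(y + m(-1 - 3)) + (50 - 1*124) = (-72 + 1) + (50 - 1*124) = -71 + (50 - 124) = -71 - 74 = -145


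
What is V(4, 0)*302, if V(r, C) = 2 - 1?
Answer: 302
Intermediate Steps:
V(r, C) = 1
V(4, 0)*302 = 1*302 = 302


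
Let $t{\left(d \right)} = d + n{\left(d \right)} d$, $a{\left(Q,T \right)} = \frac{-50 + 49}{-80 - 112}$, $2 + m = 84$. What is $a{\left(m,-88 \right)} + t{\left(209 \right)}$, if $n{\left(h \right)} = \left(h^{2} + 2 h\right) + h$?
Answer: $\frac{1778031553}{192} \approx 9.2606 \cdot 10^{6}$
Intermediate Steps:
$m = 82$ ($m = -2 + 84 = 82$)
$n{\left(h \right)} = h^{2} + 3 h$
$a{\left(Q,T \right)} = \frac{1}{192}$ ($a{\left(Q,T \right)} = - \frac{1}{-192} = \left(-1\right) \left(- \frac{1}{192}\right) = \frac{1}{192}$)
$t{\left(d \right)} = d + d^{2} \left(3 + d\right)$ ($t{\left(d \right)} = d + d \left(3 + d\right) d = d + d^{2} \left(3 + d\right)$)
$a{\left(m,-88 \right)} + t{\left(209 \right)} = \frac{1}{192} + 209 \left(1 + 209 \left(3 + 209\right)\right) = \frac{1}{192} + 209 \left(1 + 209 \cdot 212\right) = \frac{1}{192} + 209 \left(1 + 44308\right) = \frac{1}{192} + 209 \cdot 44309 = \frac{1}{192} + 9260581 = \frac{1778031553}{192}$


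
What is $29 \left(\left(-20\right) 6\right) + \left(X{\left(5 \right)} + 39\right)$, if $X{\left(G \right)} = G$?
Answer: $-3436$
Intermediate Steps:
$29 \left(\left(-20\right) 6\right) + \left(X{\left(5 \right)} + 39\right) = 29 \left(\left(-20\right) 6\right) + \left(5 + 39\right) = 29 \left(-120\right) + 44 = -3480 + 44 = -3436$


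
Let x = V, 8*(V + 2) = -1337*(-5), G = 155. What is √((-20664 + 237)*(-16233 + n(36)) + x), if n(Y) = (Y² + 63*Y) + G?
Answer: √4089988986/4 ≈ 15988.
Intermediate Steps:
V = 6669/8 (V = -2 + (-1337*(-5))/8 = -2 + (⅛)*6685 = -2 + 6685/8 = 6669/8 ≈ 833.63)
n(Y) = 155 + Y² + 63*Y (n(Y) = (Y² + 63*Y) + 155 = 155 + Y² + 63*Y)
x = 6669/8 ≈ 833.63
√((-20664 + 237)*(-16233 + n(36)) + x) = √((-20664 + 237)*(-16233 + (155 + 36² + 63*36)) + 6669/8) = √(-20427*(-16233 + (155 + 1296 + 2268)) + 6669/8) = √(-20427*(-16233 + 3719) + 6669/8) = √(-20427*(-12514) + 6669/8) = √(255623478 + 6669/8) = √(2044994493/8) = √4089988986/4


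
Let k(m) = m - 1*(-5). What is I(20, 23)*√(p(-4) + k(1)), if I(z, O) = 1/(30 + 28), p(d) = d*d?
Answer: √22/58 ≈ 0.080869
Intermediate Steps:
k(m) = 5 + m (k(m) = m + 5 = 5 + m)
p(d) = d²
I(z, O) = 1/58
I(20, 23)*√(p(-4) + k(1)) = √((-4)² + (5 + 1))/58 = √(16 + 6)/58 = √22/58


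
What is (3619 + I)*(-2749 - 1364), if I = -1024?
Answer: -10673235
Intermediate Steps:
(3619 + I)*(-2749 - 1364) = (3619 - 1024)*(-2749 - 1364) = 2595*(-4113) = -10673235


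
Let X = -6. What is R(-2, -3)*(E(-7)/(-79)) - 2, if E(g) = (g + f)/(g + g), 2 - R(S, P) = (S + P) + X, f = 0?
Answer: -329/158 ≈ -2.0823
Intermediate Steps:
R(S, P) = 8 - P - S (R(S, P) = 2 - ((S + P) - 6) = 2 - ((P + S) - 6) = 2 - (-6 + P + S) = 2 + (6 - P - S) = 8 - P - S)
E(g) = 1/2 (E(g) = (g + 0)/(g + g) = g/((2*g)) = g*(1/(2*g)) = 1/2)
R(-2, -3)*(E(-7)/(-79)) - 2 = (8 - 1*(-3) - 1*(-2))*((1/2)/(-79)) - 2 = (8 + 3 + 2)*((1/2)*(-1/79)) - 2 = 13*(-1/158) - 2 = -13/158 - 2 = -329/158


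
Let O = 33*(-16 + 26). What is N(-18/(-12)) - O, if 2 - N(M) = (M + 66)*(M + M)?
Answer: -1061/2 ≈ -530.50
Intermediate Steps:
N(M) = 2 - 2*M*(66 + M) (N(M) = 2 - (M + 66)*(M + M) = 2 - (66 + M)*2*M = 2 - 2*M*(66 + M))
O = 330 (O = 33*10 = 330)
N(-18/(-12)) - O = (2 - (-2376)/(-12) - 2*(-18/(-12))²) - 1*330 = (2 - (-2376)*(-1)/12 - 2*(-18*(-1/12))²) - 330 = (2 - 132*3/2 - 2*(3/2)²) - 330 = (2 - 198 - 2*9/4) - 330 = (2 - 198 - 9/2) - 330 = -401/2 - 330 = -1061/2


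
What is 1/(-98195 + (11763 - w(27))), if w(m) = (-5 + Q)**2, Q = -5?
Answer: -1/86532 ≈ -1.1556e-5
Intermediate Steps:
w(m) = 100 (w(m) = (-5 - 5)**2 = (-10)**2 = 100)
1/(-98195 + (11763 - w(27))) = 1/(-98195 + (11763 - 1*100)) = 1/(-98195 + (11763 - 100)) = 1/(-98195 + 11663) = 1/(-86532) = -1/86532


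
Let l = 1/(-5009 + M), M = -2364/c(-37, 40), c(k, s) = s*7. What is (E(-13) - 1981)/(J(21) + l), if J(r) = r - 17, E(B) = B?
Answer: -350167337/702407 ≈ -498.52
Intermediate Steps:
c(k, s) = 7*s
M = -591/70 (M = -2364/(7*40) = -2364/280 = -2364*1/280 = -591/70 ≈ -8.4429)
l = -70/351221 (l = 1/(-5009 - 591/70) = 1/(-351221/70) = -70/351221 ≈ -0.00019930)
J(r) = -17 + r
(E(-13) - 1981)/(J(21) + l) = (-13 - 1981)/((-17 + 21) - 70/351221) = -1994/(4 - 70/351221) = -1994/1404814/351221 = -1994*351221/1404814 = -350167337/702407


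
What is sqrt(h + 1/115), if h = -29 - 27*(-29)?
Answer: sqrt(9971765)/115 ≈ 27.459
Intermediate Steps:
h = 754 (h = -29 + 783 = 754)
sqrt(h + 1/115) = sqrt(754 + 1/115) = sqrt(86711/115) = sqrt(9971765)/115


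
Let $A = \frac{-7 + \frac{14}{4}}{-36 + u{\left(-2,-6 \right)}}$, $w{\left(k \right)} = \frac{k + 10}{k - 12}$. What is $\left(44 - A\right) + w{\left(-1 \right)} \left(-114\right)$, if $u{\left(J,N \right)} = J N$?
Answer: $\frac{76613}{624} \approx 122.78$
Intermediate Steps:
$w{\left(k \right)} = \frac{10 + k}{-12 + k}$
$A = \frac{7}{48}$ ($A = \frac{-7 + \frac{14}{4}}{-36 - -12} = \frac{-7 + 14 \cdot \frac{1}{4}}{-36 + 12} = \frac{-7 + \frac{7}{2}}{-24} = \left(- \frac{7}{2}\right) \left(- \frac{1}{24}\right) = \frac{7}{48} \approx 0.14583$)
$\left(44 - A\right) + w{\left(-1 \right)} \left(-114\right) = \left(44 - \frac{7}{48}\right) + \frac{10 - 1}{-12 - 1} \left(-114\right) = \left(44 - \frac{7}{48}\right) + \frac{1}{-13} \cdot 9 \left(-114\right) = \frac{2105}{48} + \left(- \frac{1}{13}\right) 9 \left(-114\right) = \frac{2105}{48} - - \frac{1026}{13} = \frac{2105}{48} + \frac{1026}{13} = \frac{76613}{624}$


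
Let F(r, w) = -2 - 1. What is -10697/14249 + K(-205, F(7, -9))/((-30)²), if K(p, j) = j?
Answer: -3223349/4274700 ≈ -0.75405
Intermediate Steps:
F(r, w) = -3
-10697/14249 + K(-205, F(7, -9))/((-30)²) = -10697/14249 - 3/((-30)²) = -10697*1/14249 - 3/900 = -10697/14249 - 3*1/900 = -10697/14249 - 1/300 = -3223349/4274700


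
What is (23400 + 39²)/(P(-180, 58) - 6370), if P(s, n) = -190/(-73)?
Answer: -606411/154940 ≈ -3.9138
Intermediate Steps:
P(s, n) = 190/73 (P(s, n) = -190*(-1/73) = 190/73)
(23400 + 39²)/(P(-180, 58) - 6370) = (23400 + 39²)/(190/73 - 6370) = (23400 + 1521)/(-464820/73) = 24921*(-73/464820) = -606411/154940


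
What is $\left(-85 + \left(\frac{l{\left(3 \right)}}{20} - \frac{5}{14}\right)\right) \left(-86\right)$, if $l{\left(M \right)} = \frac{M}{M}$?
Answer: $\frac{513549}{70} \approx 7336.4$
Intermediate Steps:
$l{\left(M \right)} = 1$
$\left(-85 + \left(\frac{l{\left(3 \right)}}{20} - \frac{5}{14}\right)\right) \left(-86\right) = \left(-85 + \left(1 \cdot \frac{1}{20} - \frac{5}{14}\right)\right) \left(-86\right) = \left(-85 + \left(\frac{1}{20} - \frac{5}{14}\right)\right) \left(-86\right) = \left(-85 - \frac{43}{140}\right) \left(-86\right) = \left(- \frac{11943}{140}\right) \left(-86\right) = \frac{513549}{70}$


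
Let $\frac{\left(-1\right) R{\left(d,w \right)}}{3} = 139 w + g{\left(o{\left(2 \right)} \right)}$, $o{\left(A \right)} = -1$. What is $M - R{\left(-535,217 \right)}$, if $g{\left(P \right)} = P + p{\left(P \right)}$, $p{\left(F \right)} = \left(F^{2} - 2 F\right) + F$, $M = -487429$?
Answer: $-396937$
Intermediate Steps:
$p{\left(F \right)} = F^{2} - F$
$g{\left(P \right)} = P + P \left(-1 + P\right)$
$R{\left(d,w \right)} = -3 - 417 w$ ($R{\left(d,w \right)} = - 3 \left(139 w + \left(-1\right)^{2}\right) = - 3 \left(139 w + 1\right) = - 3 \left(1 + 139 w\right) = -3 - 417 w$)
$M - R{\left(-535,217 \right)} = -487429 - \left(-3 - 90489\right) = -487429 - -90492 = -487429 + 90492 = -396937$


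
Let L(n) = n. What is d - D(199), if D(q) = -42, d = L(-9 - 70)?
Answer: -37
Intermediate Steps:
d = -79 (d = -9 - 70 = -79)
d - D(199) = -79 - 1*(-42) = -79 + 42 = -37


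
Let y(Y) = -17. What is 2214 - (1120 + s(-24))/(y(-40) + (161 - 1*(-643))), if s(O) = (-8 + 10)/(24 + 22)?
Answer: 40049853/18101 ≈ 2212.6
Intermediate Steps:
s(O) = 1/23 (s(O) = 2/46 = 2*(1/46) = 1/23)
2214 - (1120 + s(-24))/(y(-40) + (161 - 1*(-643))) = 2214 - (1120 + 1/23)/(-17 + (161 - 1*(-643))) = 2214 - 25761/(23*(-17 + (161 + 643))) = 2214 - 25761/(23*(-17 + 804)) = 2214 - 25761/(23*787) = 2214 - 1*25761/18101 = 2214 - 25761/18101 = 40049853/18101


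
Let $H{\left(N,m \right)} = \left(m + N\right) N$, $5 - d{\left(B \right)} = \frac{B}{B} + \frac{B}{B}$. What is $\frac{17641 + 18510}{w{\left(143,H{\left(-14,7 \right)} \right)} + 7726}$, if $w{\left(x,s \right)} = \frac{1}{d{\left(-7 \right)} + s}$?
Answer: $\frac{3651251}{780327} \approx 4.6791$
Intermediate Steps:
$d{\left(B \right)} = 3$ ($d{\left(B \right)} = 5 - \left(\frac{B}{B} + \frac{B}{B}\right) = 5 - \left(1 + 1\right) = 5 - 2 = 3$)
$H{\left(N,m \right)} = N \left(N + m\right)$ ($H{\left(N,m \right)} = \left(N + m\right) N = N \left(N + m\right)$)
$w{\left(x,s \right)} = \frac{1}{3 + s}$
$\frac{17641 + 18510}{w{\left(143,H{\left(-14,7 \right)} \right)} + 7726} = \frac{17641 + 18510}{\frac{1}{3 - 14 \left(-14 + 7\right)} + 7726} = \frac{36151}{\frac{1}{3 - -98} + 7726} = \frac{36151}{\frac{1}{3 + 98} + 7726} = \frac{36151}{\frac{1}{101} + 7726} = \frac{36151}{\frac{780327}{101}} = 36151 \cdot \frac{101}{780327} = \frac{3651251}{780327}$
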